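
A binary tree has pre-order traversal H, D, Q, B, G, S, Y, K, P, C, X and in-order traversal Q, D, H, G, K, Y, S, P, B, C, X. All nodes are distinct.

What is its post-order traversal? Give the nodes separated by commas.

The first element of pre-order is the root; it splits in-order into left and right subtrees.
Root H: left subtree has 2 nodes {Q, D}, right has 8 {G, K, Y, S, P, B, C, X}.
  Root D: left subtree has 1 node {Q}, right has 0 { }.
  Root B: left subtree has 5 nodes {G, K, Y, S, P}, right has 2 {C, X}.
    Root G: left subtree has 0 nodes { }, right has 4 {K, Y, S, P}.
      Root S: left subtree has 2 nodes {K, Y}, right has 1 {P}.
        Root Y: left subtree has 1 node {K}, right has 0 { }.
    Root C: left subtree has 0 nodes { }, right has 1 {X}.

Q, D, K, Y, P, S, G, X, C, B, H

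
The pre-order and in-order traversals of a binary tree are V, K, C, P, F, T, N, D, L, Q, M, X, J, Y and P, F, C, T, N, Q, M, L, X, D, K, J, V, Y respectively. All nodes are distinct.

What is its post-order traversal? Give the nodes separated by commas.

The first element of pre-order is the root; it splits in-order into left and right subtrees.
Root V: left subtree has 12 nodes {P, F, C, T, N, Q, M, L, X, D, K, J}, right has 1 {Y}.
  Root K: left subtree has 10 nodes {P, F, C, T, N, Q, M, L, X, D}, right has 1 {J}.
    Root C: left subtree has 2 nodes {P, F}, right has 7 {T, N, Q, M, L, X, D}.
      Root P: left subtree has 0 nodes { }, right has 1 {F}.
      Root T: left subtree has 0 nodes { }, right has 6 {N, Q, M, L, X, D}.
        Root N: left subtree has 0 nodes { }, right has 5 {Q, M, L, X, D}.
          Root D: left subtree has 4 nodes {Q, M, L, X}, right has 0 { }.
            Root L: left subtree has 2 nodes {Q, M}, right has 1 {X}.
              Root Q: left subtree has 0 nodes { }, right has 1 {M}.

F, P, M, Q, X, L, D, N, T, C, J, K, Y, V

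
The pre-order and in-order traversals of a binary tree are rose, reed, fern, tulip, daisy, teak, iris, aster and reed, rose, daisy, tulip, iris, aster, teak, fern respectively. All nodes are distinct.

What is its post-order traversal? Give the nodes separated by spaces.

The first element of pre-order is the root; it splits in-order into left and right subtrees.
Root rose: left subtree has 1 node {reed}, right has 6 {daisy, tulip, iris, aster, teak, fern}.
  Root fern: left subtree has 5 nodes {daisy, tulip, iris, aster, teak}, right has 0 { }.
    Root tulip: left subtree has 1 node {daisy}, right has 3 {iris, aster, teak}.
      Root teak: left subtree has 2 nodes {iris, aster}, right has 0 { }.
        Root iris: left subtree has 0 nodes { }, right has 1 {aster}.

reed daisy aster iris teak tulip fern rose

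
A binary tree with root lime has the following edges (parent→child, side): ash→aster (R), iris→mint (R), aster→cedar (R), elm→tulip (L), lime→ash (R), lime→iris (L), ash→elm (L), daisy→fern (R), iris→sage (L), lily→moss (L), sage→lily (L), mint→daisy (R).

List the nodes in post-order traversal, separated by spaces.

Post-order visits the left subtree, then the right subtree, then the node.
At lime: go left to iris.
  At iris: go left to sage.
    At sage: go left to lily.
      At lily: go left to moss.
        moss is a leaf — visit moss.
      At lily: no right child.
      Visit lily.
    At sage: no right child.
    Visit sage.
  At iris: go right to mint.
    At mint: no left child.
    At mint: go right to daisy.
      At daisy: no left child.
      At daisy: go right to fern.
        fern is a leaf — visit fern.
      Visit daisy.
    Visit mint.
  Visit iris.
At lime: go right to ash.
  At ash: go left to elm.
    At elm: go left to tulip.
      tulip is a leaf — visit tulip.
    At elm: no right child.
    Visit elm.
  At ash: go right to aster.
    At aster: no left child.
    At aster: go right to cedar.
      cedar is a leaf — visit cedar.
    Visit aster.
  Visit ash.
Visit lime.

moss lily sage fern daisy mint iris tulip elm cedar aster ash lime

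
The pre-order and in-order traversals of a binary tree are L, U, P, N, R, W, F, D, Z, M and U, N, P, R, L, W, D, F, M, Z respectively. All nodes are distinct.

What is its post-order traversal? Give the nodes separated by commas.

N, R, P, U, D, M, Z, F, W, L

The first element of pre-order is the root; it splits in-order into left and right subtrees.
Root L: left subtree has 4 nodes {U, N, P, R}, right has 5 {W, D, F, M, Z}.
  Root U: left subtree has 0 nodes { }, right has 3 {N, P, R}.
    Root P: left subtree has 1 node {N}, right has 1 {R}.
  Root W: left subtree has 0 nodes { }, right has 4 {D, F, M, Z}.
    Root F: left subtree has 1 node {D}, right has 2 {M, Z}.
      Root Z: left subtree has 1 node {M}, right has 0 { }.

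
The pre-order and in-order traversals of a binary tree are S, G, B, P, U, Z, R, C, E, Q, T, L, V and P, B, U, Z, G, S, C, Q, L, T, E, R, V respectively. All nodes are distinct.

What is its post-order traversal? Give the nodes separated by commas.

The first element of pre-order is the root; it splits in-order into left and right subtrees.
Root S: left subtree has 5 nodes {P, B, U, Z, G}, right has 7 {C, Q, L, T, E, R, V}.
  Root G: left subtree has 4 nodes {P, B, U, Z}, right has 0 { }.
    Root B: left subtree has 1 node {P}, right has 2 {U, Z}.
      Root U: left subtree has 0 nodes { }, right has 1 {Z}.
  Root R: left subtree has 5 nodes {C, Q, L, T, E}, right has 1 {V}.
    Root C: left subtree has 0 nodes { }, right has 4 {Q, L, T, E}.
      Root E: left subtree has 3 nodes {Q, L, T}, right has 0 { }.
        Root Q: left subtree has 0 nodes { }, right has 2 {L, T}.
          Root T: left subtree has 1 node {L}, right has 0 { }.

P, Z, U, B, G, L, T, Q, E, C, V, R, S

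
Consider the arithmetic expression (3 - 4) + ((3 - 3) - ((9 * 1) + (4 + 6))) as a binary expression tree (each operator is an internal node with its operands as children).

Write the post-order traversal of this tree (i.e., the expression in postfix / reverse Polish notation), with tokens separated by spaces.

3 4 - 3 3 - 9 1 * 4 6 + + - +

Post-order on an expression tree gives postfix notation: for each operator, emit left operand, right operand, then the operator.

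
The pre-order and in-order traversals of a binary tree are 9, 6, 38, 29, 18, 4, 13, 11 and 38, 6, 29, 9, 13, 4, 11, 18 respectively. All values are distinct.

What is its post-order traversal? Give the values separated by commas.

The first element of pre-order is the root; it splits in-order into left and right subtrees.
Root 9: left subtree has 3 nodes {38, 6, 29}, right has 4 {13, 4, 11, 18}.
  Root 6: left subtree has 1 node {38}, right has 1 {29}.
  Root 18: left subtree has 3 nodes {13, 4, 11}, right has 0 { }.
    Root 4: left subtree has 1 node {13}, right has 1 {11}.

38, 29, 6, 13, 11, 4, 18, 9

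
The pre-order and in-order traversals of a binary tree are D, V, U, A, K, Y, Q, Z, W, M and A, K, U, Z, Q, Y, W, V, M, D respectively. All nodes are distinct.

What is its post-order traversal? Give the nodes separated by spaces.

The first element of pre-order is the root; it splits in-order into left and right subtrees.
Root D: left subtree has 9 nodes {A, K, U, Z, Q, Y, W, V, M}, right has 0 { }.
  Root V: left subtree has 7 nodes {A, K, U, Z, Q, Y, W}, right has 1 {M}.
    Root U: left subtree has 2 nodes {A, K}, right has 4 {Z, Q, Y, W}.
      Root A: left subtree has 0 nodes { }, right has 1 {K}.
      Root Y: left subtree has 2 nodes {Z, Q}, right has 1 {W}.
        Root Q: left subtree has 1 node {Z}, right has 0 { }.

K A Z Q W Y U M V D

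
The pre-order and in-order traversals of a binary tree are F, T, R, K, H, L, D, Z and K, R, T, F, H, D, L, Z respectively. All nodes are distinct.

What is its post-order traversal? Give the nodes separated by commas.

The first element of pre-order is the root; it splits in-order into left and right subtrees.
Root F: left subtree has 3 nodes {K, R, T}, right has 4 {H, D, L, Z}.
  Root T: left subtree has 2 nodes {K, R}, right has 0 { }.
    Root R: left subtree has 1 node {K}, right has 0 { }.
  Root H: left subtree has 0 nodes { }, right has 3 {D, L, Z}.
    Root L: left subtree has 1 node {D}, right has 1 {Z}.

K, R, T, D, Z, L, H, F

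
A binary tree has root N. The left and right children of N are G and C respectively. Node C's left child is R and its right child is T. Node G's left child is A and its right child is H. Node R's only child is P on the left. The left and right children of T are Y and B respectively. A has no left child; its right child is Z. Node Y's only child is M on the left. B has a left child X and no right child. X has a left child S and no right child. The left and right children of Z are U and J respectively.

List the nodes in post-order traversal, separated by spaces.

U J Z A H G P R M Y S X B T C N

Post-order visits the left subtree, then the right subtree, then the node.
At N: go left to G.
  At G: go left to A.
    At A: no left child.
    At A: go right to Z.
      At Z: go left to U.
        U is a leaf — visit U.
      At Z: go right to J.
        J is a leaf — visit J.
      Visit Z.
    Visit A.
  At G: go right to H.
    H is a leaf — visit H.
  Visit G.
At N: go right to C.
  At C: go left to R.
    At R: go left to P.
      P is a leaf — visit P.
    At R: no right child.
    Visit R.
  At C: go right to T.
    At T: go left to Y.
      At Y: go left to M.
        M is a leaf — visit M.
      At Y: no right child.
      Visit Y.
    At T: go right to B.
      At B: go left to X.
        At X: go left to S.
          S is a leaf — visit S.
        At X: no right child.
        Visit X.
      At B: no right child.
      Visit B.
    Visit T.
  Visit C.
Visit N.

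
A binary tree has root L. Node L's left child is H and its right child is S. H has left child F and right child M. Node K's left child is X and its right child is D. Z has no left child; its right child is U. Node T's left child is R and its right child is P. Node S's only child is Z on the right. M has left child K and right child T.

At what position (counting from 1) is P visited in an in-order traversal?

9

In-order visits the left subtree, then the node, then the right subtree.
At L: go left to H.
  At H: go left to F.
    F is a leaf — visit F.
  Visit H.
  At H: go right to M.
    At M: go left to K.
      At K: go left to X.
        X is a leaf — visit X.
      Visit K.
      At K: go right to D.
        D is a leaf — visit D.
    Visit M.
    At M: go right to T.
      At T: go left to R.
        R is a leaf — visit R.
      Visit T.
      At T: go right to P.
        P is a leaf — visit P.
Visit L.
At L: go right to S.
  At S: no left child.
  Visit S.
  At S: go right to Z.
    At Z: no left child.
    Visit Z.
    At Z: go right to U.
      U is a leaf — visit U.
Full in-order sequence: F, H, X, K, D, M, R, T, P, L, S, Z, U.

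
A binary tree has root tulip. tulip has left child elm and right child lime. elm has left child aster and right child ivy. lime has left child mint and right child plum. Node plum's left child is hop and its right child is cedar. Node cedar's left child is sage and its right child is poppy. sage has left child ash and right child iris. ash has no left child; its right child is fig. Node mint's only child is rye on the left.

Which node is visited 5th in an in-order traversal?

In-order visits the left subtree, then the node, then the right subtree.
At tulip: go left to elm.
  At elm: go left to aster.
    aster is a leaf — visit aster.
  Visit elm.
  At elm: go right to ivy.
    ivy is a leaf — visit ivy.
Visit tulip.
At tulip: go right to lime.
  At lime: go left to mint.
    At mint: go left to rye.
      rye is a leaf — visit rye.
    Visit mint.
    At mint: no right child.
  Visit lime.
  At lime: go right to plum.
    At plum: go left to hop.
      hop is a leaf — visit hop.
    Visit plum.
    At plum: go right to cedar.
      At cedar: go left to sage.
        At sage: go left to ash.
          At ash: no left child.
          Visit ash.
          At ash: go right to fig.
            fig is a leaf — visit fig.
        Visit sage.
        At sage: go right to iris.
          iris is a leaf — visit iris.
      Visit cedar.
      At cedar: go right to poppy.
        poppy is a leaf — visit poppy.
Full in-order sequence: aster, elm, ivy, tulip, rye, mint, lime, hop, plum, ash, fig, sage, iris, cedar, poppy.

rye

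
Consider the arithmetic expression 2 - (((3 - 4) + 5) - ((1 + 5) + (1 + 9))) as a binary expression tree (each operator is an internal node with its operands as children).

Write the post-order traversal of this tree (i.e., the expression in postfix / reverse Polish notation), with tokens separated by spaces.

Post-order on an expression tree gives postfix notation: for each operator, emit left operand, right operand, then the operator.

2 3 4 - 5 + 1 5 + 1 9 + + - -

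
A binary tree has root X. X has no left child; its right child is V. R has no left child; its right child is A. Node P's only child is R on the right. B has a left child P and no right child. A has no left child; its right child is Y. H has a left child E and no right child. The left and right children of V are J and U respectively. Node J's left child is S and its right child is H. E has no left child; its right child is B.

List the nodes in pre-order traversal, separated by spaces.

Pre-order visits the node, then its left subtree, then its right subtree.
Visit X.
At X: no left child.
At X: go right to V.
  Visit V.
  At V: go left to J.
    Visit J.
    At J: go left to S.
      S is a leaf — visit S.
    At J: go right to H.
      Visit H.
      At H: go left to E.
        Visit E.
        At E: no left child.
        At E: go right to B.
          Visit B.
          At B: go left to P.
            Visit P.
            At P: no left child.
            At P: go right to R.
              Visit R.
              At R: no left child.
              At R: go right to A.
                Visit A.
                At A: no left child.
                At A: go right to Y.
                  Y is a leaf — visit Y.
          At B: no right child.
      At H: no right child.
  At V: go right to U.
    U is a leaf — visit U.

X V J S H E B P R A Y U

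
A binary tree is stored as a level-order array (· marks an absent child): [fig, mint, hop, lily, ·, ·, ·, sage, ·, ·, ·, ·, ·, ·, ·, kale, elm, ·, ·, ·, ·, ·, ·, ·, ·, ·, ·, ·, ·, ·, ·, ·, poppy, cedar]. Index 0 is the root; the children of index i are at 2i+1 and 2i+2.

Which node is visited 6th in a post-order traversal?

lily

Post-order visits the left subtree, then the right subtree, then the node.
At fig: go left to mint.
  At mint: go left to lily.
    At lily: go left to sage.
      At sage: go left to kale.
        At kale: no left child.
        At kale: go right to poppy.
          poppy is a leaf — visit poppy.
        Visit kale.
      At sage: go right to elm.
        At elm: go left to cedar.
          cedar is a leaf — visit cedar.
        At elm: no right child.
        Visit elm.
      Visit sage.
    At lily: no right child.
    Visit lily.
  At mint: no right child.
  Visit mint.
At fig: go right to hop.
  hop is a leaf — visit hop.
Visit fig.
Full post-order sequence: poppy, kale, cedar, elm, sage, lily, mint, hop, fig.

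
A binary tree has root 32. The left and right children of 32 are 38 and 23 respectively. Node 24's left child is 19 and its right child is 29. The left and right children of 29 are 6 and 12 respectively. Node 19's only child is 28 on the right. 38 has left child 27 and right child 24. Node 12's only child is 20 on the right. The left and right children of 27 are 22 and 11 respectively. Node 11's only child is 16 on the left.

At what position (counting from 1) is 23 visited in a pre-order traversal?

14

Pre-order visits the node, then its left subtree, then its right subtree.
Visit 32.
At 32: go left to 38.
  Visit 38.
  At 38: go left to 27.
    Visit 27.
    At 27: go left to 22.
      22 is a leaf — visit 22.
    At 27: go right to 11.
      Visit 11.
      At 11: go left to 16.
        16 is a leaf — visit 16.
      At 11: no right child.
  At 38: go right to 24.
    Visit 24.
    At 24: go left to 19.
      Visit 19.
      At 19: no left child.
      At 19: go right to 28.
        28 is a leaf — visit 28.
    At 24: go right to 29.
      Visit 29.
      At 29: go left to 6.
        6 is a leaf — visit 6.
      At 29: go right to 12.
        Visit 12.
        At 12: no left child.
        At 12: go right to 20.
          20 is a leaf — visit 20.
At 32: go right to 23.
  23 is a leaf — visit 23.
Full pre-order sequence: 32, 38, 27, 22, 11, 16, 24, 19, 28, 29, 6, 12, 20, 23.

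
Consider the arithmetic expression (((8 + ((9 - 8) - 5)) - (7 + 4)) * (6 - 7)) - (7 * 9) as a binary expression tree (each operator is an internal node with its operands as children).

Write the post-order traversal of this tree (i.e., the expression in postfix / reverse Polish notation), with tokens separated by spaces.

8 9 8 - 5 - + 7 4 + - 6 7 - * 7 9 * -

Post-order on an expression tree gives postfix notation: for each operator, emit left operand, right operand, then the operator.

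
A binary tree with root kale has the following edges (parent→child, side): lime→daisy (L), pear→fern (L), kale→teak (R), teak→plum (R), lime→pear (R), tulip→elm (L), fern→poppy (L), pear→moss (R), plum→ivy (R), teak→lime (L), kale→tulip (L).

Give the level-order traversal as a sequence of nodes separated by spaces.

kale tulip teak elm lime plum daisy pear ivy fern moss poppy

Level-order visits nodes level by level from the root, left to right within each level.
Level 0: kale
Level 1: tulip, teak
Level 2: elm, lime, plum
Level 3: daisy, pear, ivy
Level 4: fern, moss
Level 5: poppy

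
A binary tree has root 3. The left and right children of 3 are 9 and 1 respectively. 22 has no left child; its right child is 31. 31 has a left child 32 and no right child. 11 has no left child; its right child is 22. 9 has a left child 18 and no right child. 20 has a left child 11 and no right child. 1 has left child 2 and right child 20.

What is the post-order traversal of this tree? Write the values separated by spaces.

18 9 2 32 31 22 11 20 1 3

Post-order visits the left subtree, then the right subtree, then the node.
At 3: go left to 9.
  At 9: go left to 18.
    18 is a leaf — visit 18.
  At 9: no right child.
  Visit 9.
At 3: go right to 1.
  At 1: go left to 2.
    2 is a leaf — visit 2.
  At 1: go right to 20.
    At 20: go left to 11.
      At 11: no left child.
      At 11: go right to 22.
        At 22: no left child.
        At 22: go right to 31.
          At 31: go left to 32.
            32 is a leaf — visit 32.
          At 31: no right child.
          Visit 31.
        Visit 22.
      Visit 11.
    At 20: no right child.
    Visit 20.
  Visit 1.
Visit 3.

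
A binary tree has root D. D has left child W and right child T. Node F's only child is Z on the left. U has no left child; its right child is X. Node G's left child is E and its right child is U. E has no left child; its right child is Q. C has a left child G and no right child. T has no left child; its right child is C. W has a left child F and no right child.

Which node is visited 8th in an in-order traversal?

G

In-order visits the left subtree, then the node, then the right subtree.
At D: go left to W.
  At W: go left to F.
    At F: go left to Z.
      Z is a leaf — visit Z.
    Visit F.
    At F: no right child.
  Visit W.
  At W: no right child.
Visit D.
At D: go right to T.
  At T: no left child.
  Visit T.
  At T: go right to C.
    At C: go left to G.
      At G: go left to E.
        At E: no left child.
        Visit E.
        At E: go right to Q.
          Q is a leaf — visit Q.
      Visit G.
      At G: go right to U.
        At U: no left child.
        Visit U.
        At U: go right to X.
          X is a leaf — visit X.
    Visit C.
    At C: no right child.
Full in-order sequence: Z, F, W, D, T, E, Q, G, U, X, C.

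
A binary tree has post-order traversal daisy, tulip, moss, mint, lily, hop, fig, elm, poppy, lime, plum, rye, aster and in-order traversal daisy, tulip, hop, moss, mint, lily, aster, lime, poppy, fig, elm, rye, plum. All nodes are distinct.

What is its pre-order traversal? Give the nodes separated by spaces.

aster hop tulip daisy lily mint moss rye lime poppy elm fig plum

The last element of post-order is the root; it splits in-order into left and right subtrees.
Root aster: left subtree has 6 nodes {daisy, tulip, hop, moss, mint, lily}, right has 6 {lime, poppy, fig, elm, rye, plum}.
  Root hop: left subtree has 2 nodes {daisy, tulip}, right has 3 {moss, mint, lily}.
    Root tulip: left subtree has 1 node {daisy}, right has 0 { }.
    Root lily: left subtree has 2 nodes {moss, mint}, right has 0 { }.
      Root mint: left subtree has 1 node {moss}, right has 0 { }.
  Root rye: left subtree has 4 nodes {lime, poppy, fig, elm}, right has 1 {plum}.
    Root lime: left subtree has 0 nodes { }, right has 3 {poppy, fig, elm}.
      Root poppy: left subtree has 0 nodes { }, right has 2 {fig, elm}.
        Root elm: left subtree has 1 node {fig}, right has 0 { }.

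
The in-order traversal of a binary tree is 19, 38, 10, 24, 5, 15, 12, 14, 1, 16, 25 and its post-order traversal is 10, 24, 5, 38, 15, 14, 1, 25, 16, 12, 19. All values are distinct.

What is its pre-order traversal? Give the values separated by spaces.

19 12 15 38 5 24 10 16 1 14 25

The last element of post-order is the root; it splits in-order into left and right subtrees.
Root 19: left subtree has 0 nodes { }, right has 10 {38, 10, 24, 5, 15, 12, 14, 1, 16, 25}.
  Root 12: left subtree has 5 nodes {38, 10, 24, 5, 15}, right has 4 {14, 1, 16, 25}.
    Root 15: left subtree has 4 nodes {38, 10, 24, 5}, right has 0 { }.
      Root 38: left subtree has 0 nodes { }, right has 3 {10, 24, 5}.
        Root 5: left subtree has 2 nodes {10, 24}, right has 0 { }.
          Root 24: left subtree has 1 node {10}, right has 0 { }.
    Root 16: left subtree has 2 nodes {14, 1}, right has 1 {25}.
      Root 1: left subtree has 1 node {14}, right has 0 { }.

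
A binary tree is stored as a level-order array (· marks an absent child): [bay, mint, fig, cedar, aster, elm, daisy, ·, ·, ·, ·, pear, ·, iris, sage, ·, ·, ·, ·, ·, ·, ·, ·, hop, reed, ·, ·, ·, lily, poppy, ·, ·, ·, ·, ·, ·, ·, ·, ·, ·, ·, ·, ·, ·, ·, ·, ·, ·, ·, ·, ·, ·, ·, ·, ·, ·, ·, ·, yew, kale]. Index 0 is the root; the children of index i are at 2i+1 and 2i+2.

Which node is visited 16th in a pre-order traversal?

Pre-order visits the node, then its left subtree, then its right subtree.
Visit bay.
At bay: go left to mint.
  Visit mint.
  At mint: go left to cedar.
    cedar is a leaf — visit cedar.
  At mint: go right to aster.
    aster is a leaf — visit aster.
At bay: go right to fig.
  Visit fig.
  At fig: go left to elm.
    Visit elm.
    At elm: go left to pear.
      Visit pear.
      At pear: go left to hop.
        hop is a leaf — visit hop.
      At pear: go right to reed.
        reed is a leaf — visit reed.
    At elm: no right child.
  At fig: go right to daisy.
    Visit daisy.
    At daisy: go left to iris.
      Visit iris.
      At iris: no left child.
      At iris: go right to lily.
        Visit lily.
        At lily: no left child.
        At lily: go right to yew.
          yew is a leaf — visit yew.
    At daisy: go right to sage.
      Visit sage.
      At sage: go left to poppy.
        Visit poppy.
        At poppy: go left to kale.
          kale is a leaf — visit kale.
        At poppy: no right child.
      At sage: no right child.
Full pre-order sequence: bay, mint, cedar, aster, fig, elm, pear, hop, reed, daisy, iris, lily, yew, sage, poppy, kale.

kale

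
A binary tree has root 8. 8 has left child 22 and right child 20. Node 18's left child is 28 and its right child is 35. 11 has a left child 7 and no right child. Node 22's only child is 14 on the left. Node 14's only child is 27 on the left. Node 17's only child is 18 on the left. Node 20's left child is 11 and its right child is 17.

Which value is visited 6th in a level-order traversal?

Level-order visits nodes level by level from the root, left to right within each level.
Level 0: 8
Level 1: 22, 20
Level 2: 14, 11, 17
Level 3: 27, 7, 18
Level 4: 28, 35
Full level-order sequence: 8, 22, 20, 14, 11, 17, 27, 7, 18, 28, 35.

17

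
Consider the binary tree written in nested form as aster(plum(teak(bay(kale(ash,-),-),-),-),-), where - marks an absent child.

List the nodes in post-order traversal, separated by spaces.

Post-order visits the left subtree, then the right subtree, then the node.
At aster: go left to plum.
  At plum: go left to teak.
    At teak: go left to bay.
      At bay: go left to kale.
        At kale: go left to ash.
          ash is a leaf — visit ash.
        At kale: no right child.
        Visit kale.
      At bay: no right child.
      Visit bay.
    At teak: no right child.
    Visit teak.
  At plum: no right child.
  Visit plum.
At aster: no right child.
Visit aster.

ash kale bay teak plum aster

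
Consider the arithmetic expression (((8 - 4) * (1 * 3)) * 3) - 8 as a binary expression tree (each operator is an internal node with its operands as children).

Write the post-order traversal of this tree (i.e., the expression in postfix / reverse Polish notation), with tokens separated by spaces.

Post-order on an expression tree gives postfix notation: for each operator, emit left operand, right operand, then the operator.

8 4 - 1 3 * * 3 * 8 -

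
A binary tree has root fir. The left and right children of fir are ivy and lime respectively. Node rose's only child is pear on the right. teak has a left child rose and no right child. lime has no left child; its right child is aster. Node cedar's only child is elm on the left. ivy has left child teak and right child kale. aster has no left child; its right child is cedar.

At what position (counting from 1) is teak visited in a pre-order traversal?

3

Pre-order visits the node, then its left subtree, then its right subtree.
Visit fir.
At fir: go left to ivy.
  Visit ivy.
  At ivy: go left to teak.
    Visit teak.
    At teak: go left to rose.
      Visit rose.
      At rose: no left child.
      At rose: go right to pear.
        pear is a leaf — visit pear.
    At teak: no right child.
  At ivy: go right to kale.
    kale is a leaf — visit kale.
At fir: go right to lime.
  Visit lime.
  At lime: no left child.
  At lime: go right to aster.
    Visit aster.
    At aster: no left child.
    At aster: go right to cedar.
      Visit cedar.
      At cedar: go left to elm.
        elm is a leaf — visit elm.
      At cedar: no right child.
Full pre-order sequence: fir, ivy, teak, rose, pear, kale, lime, aster, cedar, elm.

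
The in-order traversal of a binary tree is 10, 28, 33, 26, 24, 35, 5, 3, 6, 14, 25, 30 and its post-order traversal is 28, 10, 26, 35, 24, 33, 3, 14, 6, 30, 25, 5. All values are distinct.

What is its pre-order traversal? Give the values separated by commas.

5, 33, 10, 28, 24, 26, 35, 25, 6, 3, 14, 30

The last element of post-order is the root; it splits in-order into left and right subtrees.
Root 5: left subtree has 6 nodes {10, 28, 33, 26, 24, 35}, right has 5 {3, 6, 14, 25, 30}.
  Root 33: left subtree has 2 nodes {10, 28}, right has 3 {26, 24, 35}.
    Root 10: left subtree has 0 nodes { }, right has 1 {28}.
    Root 24: left subtree has 1 node {26}, right has 1 {35}.
  Root 25: left subtree has 3 nodes {3, 6, 14}, right has 1 {30}.
    Root 6: left subtree has 1 node {3}, right has 1 {14}.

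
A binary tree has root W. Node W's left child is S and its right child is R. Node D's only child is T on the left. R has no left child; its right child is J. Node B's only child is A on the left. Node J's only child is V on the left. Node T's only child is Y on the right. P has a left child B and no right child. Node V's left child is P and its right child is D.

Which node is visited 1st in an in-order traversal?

S

In-order visits the left subtree, then the node, then the right subtree.
At W: go left to S.
  S is a leaf — visit S.
Visit W.
At W: go right to R.
  At R: no left child.
  Visit R.
  At R: go right to J.
    At J: go left to V.
      At V: go left to P.
        At P: go left to B.
          At B: go left to A.
            A is a leaf — visit A.
          Visit B.
          At B: no right child.
        Visit P.
        At P: no right child.
      Visit V.
      At V: go right to D.
        At D: go left to T.
          At T: no left child.
          Visit T.
          At T: go right to Y.
            Y is a leaf — visit Y.
        Visit D.
        At D: no right child.
    Visit J.
    At J: no right child.
Full in-order sequence: S, W, R, A, B, P, V, T, Y, D, J.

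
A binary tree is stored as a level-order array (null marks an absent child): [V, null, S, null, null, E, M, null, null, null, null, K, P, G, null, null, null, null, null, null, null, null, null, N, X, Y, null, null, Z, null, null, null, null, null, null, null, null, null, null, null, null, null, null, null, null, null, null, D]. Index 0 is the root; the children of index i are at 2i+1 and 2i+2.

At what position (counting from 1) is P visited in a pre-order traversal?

Pre-order visits the node, then its left subtree, then its right subtree.
Visit V.
At V: no left child.
At V: go right to S.
  Visit S.
  At S: go left to E.
    Visit E.
    At E: go left to K.
      Visit K.
      At K: go left to N.
        Visit N.
        At N: go left to D.
          D is a leaf — visit D.
        At N: no right child.
      At K: go right to X.
        X is a leaf — visit X.
    At E: go right to P.
      Visit P.
      At P: go left to Y.
        Y is a leaf — visit Y.
      At P: no right child.
  At S: go right to M.
    Visit M.
    At M: go left to G.
      Visit G.
      At G: no left child.
      At G: go right to Z.
        Z is a leaf — visit Z.
    At M: no right child.
Full pre-order sequence: V, S, E, K, N, D, X, P, Y, M, G, Z.

8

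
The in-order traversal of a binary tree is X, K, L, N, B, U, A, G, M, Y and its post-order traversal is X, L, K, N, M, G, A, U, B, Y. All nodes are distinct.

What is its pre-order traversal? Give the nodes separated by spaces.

Y B N K X L U A G M

The last element of post-order is the root; it splits in-order into left and right subtrees.
Root Y: left subtree has 9 nodes {X, K, L, N, B, U, A, G, M}, right has 0 { }.
  Root B: left subtree has 4 nodes {X, K, L, N}, right has 4 {U, A, G, M}.
    Root N: left subtree has 3 nodes {X, K, L}, right has 0 { }.
      Root K: left subtree has 1 node {X}, right has 1 {L}.
    Root U: left subtree has 0 nodes { }, right has 3 {A, G, M}.
      Root A: left subtree has 0 nodes { }, right has 2 {G, M}.
        Root G: left subtree has 0 nodes { }, right has 1 {M}.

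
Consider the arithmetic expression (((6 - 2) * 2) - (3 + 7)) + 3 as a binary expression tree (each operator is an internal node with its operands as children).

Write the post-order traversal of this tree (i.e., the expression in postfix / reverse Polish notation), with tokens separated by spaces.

Post-order on an expression tree gives postfix notation: for each operator, emit left operand, right operand, then the operator.

6 2 - 2 * 3 7 + - 3 +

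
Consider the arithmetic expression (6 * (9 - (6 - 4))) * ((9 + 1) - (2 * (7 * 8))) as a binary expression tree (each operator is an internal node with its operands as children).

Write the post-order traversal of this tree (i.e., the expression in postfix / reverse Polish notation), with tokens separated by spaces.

6 9 6 4 - - * 9 1 + 2 7 8 * * - *

Post-order on an expression tree gives postfix notation: for each operator, emit left operand, right operand, then the operator.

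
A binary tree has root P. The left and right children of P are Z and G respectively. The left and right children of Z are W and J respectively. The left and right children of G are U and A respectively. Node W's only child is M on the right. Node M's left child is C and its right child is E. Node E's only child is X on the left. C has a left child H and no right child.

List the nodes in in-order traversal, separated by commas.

In-order visits the left subtree, then the node, then the right subtree.
At P: go left to Z.
  At Z: go left to W.
    At W: no left child.
    Visit W.
    At W: go right to M.
      At M: go left to C.
        At C: go left to H.
          H is a leaf — visit H.
        Visit C.
        At C: no right child.
      Visit M.
      At M: go right to E.
        At E: go left to X.
          X is a leaf — visit X.
        Visit E.
        At E: no right child.
  Visit Z.
  At Z: go right to J.
    J is a leaf — visit J.
Visit P.
At P: go right to G.
  At G: go left to U.
    U is a leaf — visit U.
  Visit G.
  At G: go right to A.
    A is a leaf — visit A.

W, H, C, M, X, E, Z, J, P, U, G, A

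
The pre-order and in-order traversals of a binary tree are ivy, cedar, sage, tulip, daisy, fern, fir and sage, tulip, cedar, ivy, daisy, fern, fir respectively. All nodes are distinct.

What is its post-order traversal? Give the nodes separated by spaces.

tulip sage cedar fir fern daisy ivy

The first element of pre-order is the root; it splits in-order into left and right subtrees.
Root ivy: left subtree has 3 nodes {sage, tulip, cedar}, right has 3 {daisy, fern, fir}.
  Root cedar: left subtree has 2 nodes {sage, tulip}, right has 0 { }.
    Root sage: left subtree has 0 nodes { }, right has 1 {tulip}.
  Root daisy: left subtree has 0 nodes { }, right has 2 {fern, fir}.
    Root fern: left subtree has 0 nodes { }, right has 1 {fir}.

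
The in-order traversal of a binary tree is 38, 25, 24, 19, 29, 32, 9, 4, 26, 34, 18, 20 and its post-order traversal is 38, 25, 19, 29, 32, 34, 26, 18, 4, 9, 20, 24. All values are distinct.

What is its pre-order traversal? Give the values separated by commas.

24, 25, 38, 20, 9, 32, 29, 19, 4, 18, 26, 34

The last element of post-order is the root; it splits in-order into left and right subtrees.
Root 24: left subtree has 2 nodes {38, 25}, right has 9 {19, 29, 32, 9, 4, 26, 34, 18, 20}.
  Root 25: left subtree has 1 node {38}, right has 0 { }.
  Root 20: left subtree has 8 nodes {19, 29, 32, 9, 4, 26, 34, 18}, right has 0 { }.
    Root 9: left subtree has 3 nodes {19, 29, 32}, right has 4 {4, 26, 34, 18}.
      Root 32: left subtree has 2 nodes {19, 29}, right has 0 { }.
        Root 29: left subtree has 1 node {19}, right has 0 { }.
      Root 4: left subtree has 0 nodes { }, right has 3 {26, 34, 18}.
        Root 18: left subtree has 2 nodes {26, 34}, right has 0 { }.
          Root 26: left subtree has 0 nodes { }, right has 1 {34}.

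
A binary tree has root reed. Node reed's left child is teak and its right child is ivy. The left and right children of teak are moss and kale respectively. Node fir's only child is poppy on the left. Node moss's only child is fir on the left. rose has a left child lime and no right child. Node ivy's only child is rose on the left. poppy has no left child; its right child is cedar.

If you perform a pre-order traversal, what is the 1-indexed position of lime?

10

Pre-order visits the node, then its left subtree, then its right subtree.
Visit reed.
At reed: go left to teak.
  Visit teak.
  At teak: go left to moss.
    Visit moss.
    At moss: go left to fir.
      Visit fir.
      At fir: go left to poppy.
        Visit poppy.
        At poppy: no left child.
        At poppy: go right to cedar.
          cedar is a leaf — visit cedar.
      At fir: no right child.
    At moss: no right child.
  At teak: go right to kale.
    kale is a leaf — visit kale.
At reed: go right to ivy.
  Visit ivy.
  At ivy: go left to rose.
    Visit rose.
    At rose: go left to lime.
      lime is a leaf — visit lime.
    At rose: no right child.
  At ivy: no right child.
Full pre-order sequence: reed, teak, moss, fir, poppy, cedar, kale, ivy, rose, lime.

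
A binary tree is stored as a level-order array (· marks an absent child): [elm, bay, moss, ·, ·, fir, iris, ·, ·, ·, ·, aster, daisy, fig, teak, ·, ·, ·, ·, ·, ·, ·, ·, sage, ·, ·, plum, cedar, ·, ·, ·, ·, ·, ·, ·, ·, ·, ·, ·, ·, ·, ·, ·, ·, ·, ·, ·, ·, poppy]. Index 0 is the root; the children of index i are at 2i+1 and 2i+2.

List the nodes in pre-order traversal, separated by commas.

elm, bay, moss, fir, aster, sage, poppy, daisy, plum, iris, fig, cedar, teak

Pre-order visits the node, then its left subtree, then its right subtree.
Visit elm.
At elm: go left to bay.
  bay is a leaf — visit bay.
At elm: go right to moss.
  Visit moss.
  At moss: go left to fir.
    Visit fir.
    At fir: go left to aster.
      Visit aster.
      At aster: go left to sage.
        Visit sage.
        At sage: no left child.
        At sage: go right to poppy.
          poppy is a leaf — visit poppy.
      At aster: no right child.
    At fir: go right to daisy.
      Visit daisy.
      At daisy: no left child.
      At daisy: go right to plum.
        plum is a leaf — visit plum.
  At moss: go right to iris.
    Visit iris.
    At iris: go left to fig.
      Visit fig.
      At fig: go left to cedar.
        cedar is a leaf — visit cedar.
      At fig: no right child.
    At iris: go right to teak.
      teak is a leaf — visit teak.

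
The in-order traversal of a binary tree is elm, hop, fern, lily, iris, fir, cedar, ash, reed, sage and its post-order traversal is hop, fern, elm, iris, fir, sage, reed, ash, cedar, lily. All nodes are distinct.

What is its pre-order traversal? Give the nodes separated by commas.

lily, elm, fern, hop, cedar, fir, iris, ash, reed, sage

The last element of post-order is the root; it splits in-order into left and right subtrees.
Root lily: left subtree has 3 nodes {elm, hop, fern}, right has 6 {iris, fir, cedar, ash, reed, sage}.
  Root elm: left subtree has 0 nodes { }, right has 2 {hop, fern}.
    Root fern: left subtree has 1 node {hop}, right has 0 { }.
  Root cedar: left subtree has 2 nodes {iris, fir}, right has 3 {ash, reed, sage}.
    Root fir: left subtree has 1 node {iris}, right has 0 { }.
    Root ash: left subtree has 0 nodes { }, right has 2 {reed, sage}.
      Root reed: left subtree has 0 nodes { }, right has 1 {sage}.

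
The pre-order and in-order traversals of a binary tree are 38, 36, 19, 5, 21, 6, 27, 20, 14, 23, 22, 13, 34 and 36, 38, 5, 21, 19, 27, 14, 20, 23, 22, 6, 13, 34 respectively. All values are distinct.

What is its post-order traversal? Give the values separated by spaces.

36 21 5 14 22 23 20 27 34 13 6 19 38

The first element of pre-order is the root; it splits in-order into left and right subtrees.
Root 38: left subtree has 1 node {36}, right has 11 {5, 21, 19, 27, 14, 20, 23, 22, 6, 13, 34}.
  Root 19: left subtree has 2 nodes {5, 21}, right has 8 {27, 14, 20, 23, 22, 6, 13, 34}.
    Root 5: left subtree has 0 nodes { }, right has 1 {21}.
    Root 6: left subtree has 5 nodes {27, 14, 20, 23, 22}, right has 2 {13, 34}.
      Root 27: left subtree has 0 nodes { }, right has 4 {14, 20, 23, 22}.
        Root 20: left subtree has 1 node {14}, right has 2 {23, 22}.
          Root 23: left subtree has 0 nodes { }, right has 1 {22}.
      Root 13: left subtree has 0 nodes { }, right has 1 {34}.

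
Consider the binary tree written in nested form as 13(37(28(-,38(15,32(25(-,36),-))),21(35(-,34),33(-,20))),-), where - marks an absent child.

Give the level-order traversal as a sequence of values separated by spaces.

Level-order visits nodes level by level from the root, left to right within each level.
Level 0: 13
Level 1: 37
Level 2: 28, 21
Level 3: 38, 35, 33
Level 4: 15, 32, 34, 20
Level 5: 25
Level 6: 36

13 37 28 21 38 35 33 15 32 34 20 25 36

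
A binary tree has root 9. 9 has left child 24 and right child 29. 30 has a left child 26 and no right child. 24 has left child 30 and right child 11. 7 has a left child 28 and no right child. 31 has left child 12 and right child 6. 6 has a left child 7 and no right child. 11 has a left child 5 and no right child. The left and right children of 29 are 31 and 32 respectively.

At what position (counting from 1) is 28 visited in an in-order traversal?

9

In-order visits the left subtree, then the node, then the right subtree.
At 9: go left to 24.
  At 24: go left to 30.
    At 30: go left to 26.
      26 is a leaf — visit 26.
    Visit 30.
    At 30: no right child.
  Visit 24.
  At 24: go right to 11.
    At 11: go left to 5.
      5 is a leaf — visit 5.
    Visit 11.
    At 11: no right child.
Visit 9.
At 9: go right to 29.
  At 29: go left to 31.
    At 31: go left to 12.
      12 is a leaf — visit 12.
    Visit 31.
    At 31: go right to 6.
      At 6: go left to 7.
        At 7: go left to 28.
          28 is a leaf — visit 28.
        Visit 7.
        At 7: no right child.
      Visit 6.
      At 6: no right child.
  Visit 29.
  At 29: go right to 32.
    32 is a leaf — visit 32.
Full in-order sequence: 26, 30, 24, 5, 11, 9, 12, 31, 28, 7, 6, 29, 32.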